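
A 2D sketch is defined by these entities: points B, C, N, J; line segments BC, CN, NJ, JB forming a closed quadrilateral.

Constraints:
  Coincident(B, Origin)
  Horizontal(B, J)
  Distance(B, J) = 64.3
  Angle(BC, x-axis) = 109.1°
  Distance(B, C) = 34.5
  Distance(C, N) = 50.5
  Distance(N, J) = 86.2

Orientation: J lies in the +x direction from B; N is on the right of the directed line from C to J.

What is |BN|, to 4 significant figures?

26.46

Checks: |CN| = 50.50 ✓; |NJ| = 86.20 ✓.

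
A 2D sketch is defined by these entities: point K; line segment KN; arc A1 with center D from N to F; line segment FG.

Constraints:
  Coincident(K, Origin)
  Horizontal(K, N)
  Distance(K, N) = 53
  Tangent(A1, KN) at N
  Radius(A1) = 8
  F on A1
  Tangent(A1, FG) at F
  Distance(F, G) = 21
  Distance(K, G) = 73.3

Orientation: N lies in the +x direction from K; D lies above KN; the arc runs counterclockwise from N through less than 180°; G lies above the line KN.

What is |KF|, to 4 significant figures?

60.32

Checks: |DF| = 8.000 ✓; ∠(DF, FG) = 90.00° ✓; |FG| = 21.00 ✓; |KG| = 73.30 ✓.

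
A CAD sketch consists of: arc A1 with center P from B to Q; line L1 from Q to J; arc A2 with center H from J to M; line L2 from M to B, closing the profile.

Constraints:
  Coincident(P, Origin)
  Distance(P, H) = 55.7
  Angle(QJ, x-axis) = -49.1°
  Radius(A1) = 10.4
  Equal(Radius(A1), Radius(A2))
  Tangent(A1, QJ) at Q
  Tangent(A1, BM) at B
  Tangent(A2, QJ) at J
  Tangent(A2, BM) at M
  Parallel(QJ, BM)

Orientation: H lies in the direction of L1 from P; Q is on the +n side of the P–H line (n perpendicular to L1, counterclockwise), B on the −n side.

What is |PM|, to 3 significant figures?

56.7

Tangency of A1 to both parallel lines with radius 10.4 puts Q and B at P ± 10.4·n: Q = (7.86, 6.81), B = (-7.86, -6.81). Equal radii place J and M the same way about H: J = H + 10.4·n = (44.3, -35.3), M = H − 10.4·n = (28.6, -48.9). Then |PM| = |M − P| = 56.7.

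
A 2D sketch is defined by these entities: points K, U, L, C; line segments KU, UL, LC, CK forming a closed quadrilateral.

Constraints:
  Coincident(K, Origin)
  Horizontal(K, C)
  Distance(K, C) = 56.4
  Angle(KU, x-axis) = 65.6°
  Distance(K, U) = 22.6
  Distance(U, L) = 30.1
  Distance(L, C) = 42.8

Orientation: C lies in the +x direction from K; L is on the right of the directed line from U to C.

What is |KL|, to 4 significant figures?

17.16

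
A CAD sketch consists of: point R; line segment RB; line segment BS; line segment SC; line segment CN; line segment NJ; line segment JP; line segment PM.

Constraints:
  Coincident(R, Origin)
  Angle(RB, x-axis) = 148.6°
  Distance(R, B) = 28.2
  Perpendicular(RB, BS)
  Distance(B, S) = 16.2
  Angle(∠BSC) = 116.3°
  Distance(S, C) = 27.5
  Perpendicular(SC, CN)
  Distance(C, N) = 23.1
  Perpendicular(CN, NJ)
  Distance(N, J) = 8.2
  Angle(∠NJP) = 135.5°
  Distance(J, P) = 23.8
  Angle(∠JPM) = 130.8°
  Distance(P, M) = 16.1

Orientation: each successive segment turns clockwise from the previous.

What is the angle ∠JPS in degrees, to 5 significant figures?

154.41°

R is at the origin; RB runs at 148.6° with length 28.2, so B = (-24.070, 14.692). RB is perpendicular to BS, so BS runs at 58.600°; with |BS| = 16.2, S = (-15.630, 28.520). ∠BSC = 116.3° gives SC at -5.1000° from the x-axis; with |SC| = 27.5, C = (11.761, 26.075). The perpendicularity gives CN at right angles to SC, so CN runs at -95.100°; with |CN| = 23.1, N = (9.7079, 3.0669). CN ⟂ NJ, so NJ runs at 174.90°; with |NJ| = 8.2, J = (1.5404, 3.7958). ∠NJP = 135.5° gives JP at 130.40° from the x-axis; with |JP| = 23.8, P = (-13.885, 21.920). Then cos ∠JPS = PJ·PS / (|PJ||PS|), giving 154.41°.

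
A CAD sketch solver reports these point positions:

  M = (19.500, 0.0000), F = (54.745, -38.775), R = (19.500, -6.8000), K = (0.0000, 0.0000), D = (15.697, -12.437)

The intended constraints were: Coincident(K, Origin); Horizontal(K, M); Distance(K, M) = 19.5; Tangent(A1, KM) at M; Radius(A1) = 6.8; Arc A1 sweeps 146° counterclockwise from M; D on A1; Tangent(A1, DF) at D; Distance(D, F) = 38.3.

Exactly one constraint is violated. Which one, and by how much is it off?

Distance(D, F) = 38.3 — off by 8.80.

K = (0.00, 0.00) ✓; K.y = 0.00, M.y = 0.00 ✓; |KM| = 19.50 ✓; ∠(RM, MK) = 90.00° ✓; |RM| = 6.800 ✓; bearing(R→D) − bearing(R→M) = 146.0° ✓; |RD| = 6.800 ✓; ∠(RD, DF) = 89.99° ✓; |DF| = 47.10 ✗.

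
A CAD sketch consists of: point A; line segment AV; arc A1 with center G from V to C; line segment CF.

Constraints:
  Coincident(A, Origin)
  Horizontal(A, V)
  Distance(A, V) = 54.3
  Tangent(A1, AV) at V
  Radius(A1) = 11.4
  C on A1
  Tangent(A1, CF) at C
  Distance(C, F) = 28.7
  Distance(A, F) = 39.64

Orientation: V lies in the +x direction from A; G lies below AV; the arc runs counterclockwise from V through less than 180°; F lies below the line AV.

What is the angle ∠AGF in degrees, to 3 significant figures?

44.1°

A is at the origin; A and V share the same y with |AV| = 54.3 and V on the +x side, so V = (54.3, 0.00). The tangent condition forces GV to be normal to AV, so G = V + (0, -11.4) = (54.3, -11.4). Since GC ⟂ CF (tangency), |GF| = √(11.4² + 28.7²) = 30.9 regardless of where C sits on A1. So F lies on both circle(A, 39.64) and circle(G, 30.9); the below-AV intersection is F = (28.2, -27.9). C is the foot of the tangent from F: C = (45.1, -4.68).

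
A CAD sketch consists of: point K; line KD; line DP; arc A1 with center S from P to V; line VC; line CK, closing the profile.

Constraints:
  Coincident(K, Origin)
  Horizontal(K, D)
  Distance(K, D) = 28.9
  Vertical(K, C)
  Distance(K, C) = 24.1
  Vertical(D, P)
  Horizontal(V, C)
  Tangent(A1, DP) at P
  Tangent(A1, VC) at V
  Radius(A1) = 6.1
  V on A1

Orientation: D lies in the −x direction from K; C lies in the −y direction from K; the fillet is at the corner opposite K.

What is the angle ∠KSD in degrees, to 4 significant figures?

70.43°

KC is vertical with |KC| = 24.1 and C on the −y side, so C = (0.000, -24.10). The virtual corner opposite K is at (-28.90, -24.10). Since A1 is tangent to DP there, SP ⟂ DP and A1 meets VC tangentially, so SV is at right angles to VC, with radius 6.1, so the center S sits 6.1 in from both sides at S = (-22.80, -18.00). Then cos ∠KSD = SK·SD / (|SK||SD|), giving 70.43°.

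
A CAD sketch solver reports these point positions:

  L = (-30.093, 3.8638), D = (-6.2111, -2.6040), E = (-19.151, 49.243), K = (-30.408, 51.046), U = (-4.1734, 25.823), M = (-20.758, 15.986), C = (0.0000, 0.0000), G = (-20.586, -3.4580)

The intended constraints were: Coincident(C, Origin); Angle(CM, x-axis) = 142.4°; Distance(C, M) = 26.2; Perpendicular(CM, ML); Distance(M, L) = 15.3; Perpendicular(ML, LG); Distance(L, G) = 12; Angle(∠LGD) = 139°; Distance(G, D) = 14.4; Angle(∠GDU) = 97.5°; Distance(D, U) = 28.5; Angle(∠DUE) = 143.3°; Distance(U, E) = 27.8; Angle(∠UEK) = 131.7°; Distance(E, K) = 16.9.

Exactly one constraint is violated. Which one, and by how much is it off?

Distance(E, K) = 16.9 — off by 5.50.

C = (0.00, 0.00) ✓; CM at 142.4° ✓; |CM| = 26.20 ✓; ∠(CM, ML) = 90.00° ✓; |ML| = 15.30 ✓; ∠(ML, LG) = 90.00° ✓; |LG| = 12.00 ✓; ∠LGD = 139.0° ✓; |GD| = 14.40 ✓; ∠GDU = 97.50° ✓; |DU| = 28.50 ✓; ∠DUE = 143.3° ✓; |UE| = 27.80 ✓; ∠UEK = 131.7° ✓; |EK| = 11.40 ✗.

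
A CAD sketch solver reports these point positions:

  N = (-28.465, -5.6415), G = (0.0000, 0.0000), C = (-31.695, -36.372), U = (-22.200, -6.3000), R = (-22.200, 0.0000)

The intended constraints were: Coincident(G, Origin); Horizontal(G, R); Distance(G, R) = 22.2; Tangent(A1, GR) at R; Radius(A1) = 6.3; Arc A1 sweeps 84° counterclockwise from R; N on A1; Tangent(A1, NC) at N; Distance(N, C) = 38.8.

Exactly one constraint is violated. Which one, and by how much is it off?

Distance(N, C) = 38.8 — off by 7.90.

G = (0.00, 0.00) ✓; G.y = 0.00, R.y = 0.00 ✓; |GR| = 22.20 ✓; ∠(UR, RG) = 90.00° ✓; |UR| = 6.300 ✓; bearing(U→N) − bearing(U→R) = 84.00° ✓; |UN| = 6.300 ✓; ∠(UN, NC) = 90.00° ✓; |NC| = 30.90 ✗.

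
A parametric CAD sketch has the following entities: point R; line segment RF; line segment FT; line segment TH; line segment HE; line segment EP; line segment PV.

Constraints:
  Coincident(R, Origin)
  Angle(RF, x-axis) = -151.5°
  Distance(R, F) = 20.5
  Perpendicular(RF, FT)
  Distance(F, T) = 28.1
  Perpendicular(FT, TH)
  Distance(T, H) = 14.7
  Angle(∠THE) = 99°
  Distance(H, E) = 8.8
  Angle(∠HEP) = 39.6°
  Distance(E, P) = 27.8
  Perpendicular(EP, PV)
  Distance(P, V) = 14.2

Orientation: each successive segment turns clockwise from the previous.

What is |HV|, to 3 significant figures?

22.7

∠HEP = 39.6° gives EP at 167° from the x-axis; with |EP| = 27.8, P = (-40.2, 21.2). EP ⟂ PV, so PV runs at 77.1°; with |PV| = 14.2, V = (-37.1, 35.0). Then |HV| = |V − H| = 22.7.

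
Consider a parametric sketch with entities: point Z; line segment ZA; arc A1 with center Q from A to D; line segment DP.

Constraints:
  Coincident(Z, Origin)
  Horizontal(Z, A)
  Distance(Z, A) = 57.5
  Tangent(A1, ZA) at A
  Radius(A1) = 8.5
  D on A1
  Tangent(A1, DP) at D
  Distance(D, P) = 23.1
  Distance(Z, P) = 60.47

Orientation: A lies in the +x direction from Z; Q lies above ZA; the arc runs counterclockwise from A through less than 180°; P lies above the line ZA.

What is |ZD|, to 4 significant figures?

65.82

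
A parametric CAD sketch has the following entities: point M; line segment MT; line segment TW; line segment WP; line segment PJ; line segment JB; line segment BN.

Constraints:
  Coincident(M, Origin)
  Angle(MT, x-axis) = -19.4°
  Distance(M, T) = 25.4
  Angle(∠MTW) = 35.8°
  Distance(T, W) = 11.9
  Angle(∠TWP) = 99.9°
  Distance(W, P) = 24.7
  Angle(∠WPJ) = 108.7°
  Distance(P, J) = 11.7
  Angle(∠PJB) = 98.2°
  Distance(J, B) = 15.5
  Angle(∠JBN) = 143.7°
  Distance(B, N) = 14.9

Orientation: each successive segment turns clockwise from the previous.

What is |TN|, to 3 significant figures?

4.41

∠PJB = 98.2° gives JB at -36.8° from the x-axis; with |JB| = 15.5, B = (22.3, 9.33). ∠JBN = 143.7° gives BN at -73.1° from the x-axis; with |BN| = 14.9, N = (26.6, -4.92). Then |TN| = |N − T| = 4.41.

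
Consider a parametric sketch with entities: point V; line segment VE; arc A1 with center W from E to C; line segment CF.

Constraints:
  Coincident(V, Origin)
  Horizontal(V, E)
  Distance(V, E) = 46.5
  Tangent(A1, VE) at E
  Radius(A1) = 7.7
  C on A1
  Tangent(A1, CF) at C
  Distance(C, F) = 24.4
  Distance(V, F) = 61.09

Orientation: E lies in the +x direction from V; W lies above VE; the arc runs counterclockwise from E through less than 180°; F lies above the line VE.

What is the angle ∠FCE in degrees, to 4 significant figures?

131.9°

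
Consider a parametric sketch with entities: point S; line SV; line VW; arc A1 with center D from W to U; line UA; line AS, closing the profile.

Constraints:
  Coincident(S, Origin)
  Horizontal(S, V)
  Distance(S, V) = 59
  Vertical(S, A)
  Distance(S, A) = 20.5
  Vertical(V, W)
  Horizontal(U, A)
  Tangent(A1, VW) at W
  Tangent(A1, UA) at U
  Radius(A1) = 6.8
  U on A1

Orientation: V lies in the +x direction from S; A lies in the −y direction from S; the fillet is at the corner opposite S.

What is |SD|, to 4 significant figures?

53.97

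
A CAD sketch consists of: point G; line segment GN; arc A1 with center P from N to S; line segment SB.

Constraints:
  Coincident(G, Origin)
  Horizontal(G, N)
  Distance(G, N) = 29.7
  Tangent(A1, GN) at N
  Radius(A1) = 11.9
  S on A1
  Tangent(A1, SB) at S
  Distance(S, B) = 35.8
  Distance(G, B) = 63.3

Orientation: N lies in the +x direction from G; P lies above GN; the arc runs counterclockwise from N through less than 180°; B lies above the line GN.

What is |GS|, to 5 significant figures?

43.267

Checks: |PS| = 11.90 ✓; ∠(PS, SB) = 90.00° ✓; |SB| = 35.80 ✓; |GB| = 63.30 ✓.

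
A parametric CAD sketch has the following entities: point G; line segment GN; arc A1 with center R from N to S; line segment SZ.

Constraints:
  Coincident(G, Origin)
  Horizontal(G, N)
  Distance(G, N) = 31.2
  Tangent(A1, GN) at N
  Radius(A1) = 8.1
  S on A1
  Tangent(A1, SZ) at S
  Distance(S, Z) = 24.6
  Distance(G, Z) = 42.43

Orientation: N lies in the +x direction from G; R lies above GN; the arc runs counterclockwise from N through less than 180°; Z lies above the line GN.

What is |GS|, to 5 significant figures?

40.110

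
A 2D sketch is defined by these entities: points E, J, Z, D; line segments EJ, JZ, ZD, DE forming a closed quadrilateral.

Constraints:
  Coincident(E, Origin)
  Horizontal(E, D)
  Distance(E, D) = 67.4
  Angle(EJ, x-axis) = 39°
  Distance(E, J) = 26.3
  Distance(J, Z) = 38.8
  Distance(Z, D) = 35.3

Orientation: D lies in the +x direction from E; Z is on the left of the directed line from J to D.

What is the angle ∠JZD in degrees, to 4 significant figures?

84.30°

Checks: |JZ| = 38.80 ✓; |ZD| = 35.30 ✓.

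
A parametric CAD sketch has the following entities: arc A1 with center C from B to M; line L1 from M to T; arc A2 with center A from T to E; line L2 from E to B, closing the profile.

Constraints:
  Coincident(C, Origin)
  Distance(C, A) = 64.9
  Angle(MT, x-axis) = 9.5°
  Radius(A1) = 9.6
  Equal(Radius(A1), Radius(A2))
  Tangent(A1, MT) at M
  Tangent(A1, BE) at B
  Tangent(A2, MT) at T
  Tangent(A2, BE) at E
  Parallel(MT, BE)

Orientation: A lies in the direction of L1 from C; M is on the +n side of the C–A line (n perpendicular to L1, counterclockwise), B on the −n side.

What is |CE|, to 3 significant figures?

65.6

The slot axis is L1's direction at 9.5°, so u = (cos 9.5°, sin 9.5°) = (0.986, 0.165) and n = (−sin 9.5°, cos 9.5°) = (-0.165, 0.986). C is at the origin and A lies 64.9 along u from C, so A = 64.9·u = (64.0, 10.7). Tangency of A1 to both parallel lines with radius 9.6 puts M and B at C ± 9.6·n: M = (-1.58, 9.47), B = (1.58, -9.47). Equal radii place T and E the same way about A: T = A + 9.6·n = (62.4, 20.2), E = A − 9.6·n = (65.6, 1.24). Then |CE| = |E − C| = 65.6.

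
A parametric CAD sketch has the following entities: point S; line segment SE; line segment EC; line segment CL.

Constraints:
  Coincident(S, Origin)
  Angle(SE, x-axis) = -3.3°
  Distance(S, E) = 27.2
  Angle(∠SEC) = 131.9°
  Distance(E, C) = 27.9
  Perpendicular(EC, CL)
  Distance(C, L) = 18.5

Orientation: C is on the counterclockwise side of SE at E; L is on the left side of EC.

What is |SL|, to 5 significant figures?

46.098

S is at the origin; SE runs at -3.3° with length 27.2, so E = 27.2·(cos -3.3°, sin -3.3°) = (27.155, -1.5657). ∠SEC = 131.9°, so EC runs at -3.3° + (180° − 131.9°) = 44.800° from the x-axis; with |EC| = 27.9, C = E + 27.9·(cos 44.800°, sin 44.800°) = (46.952, 18.094). The perpendicularity gives CL at right angles to EC; with |CL| = 18.5 on the left of EC, L = C + 18.5·(-0.70463, 0.70957) = (33.916, 31.221). Then |SL| = |L − S| = 46.098.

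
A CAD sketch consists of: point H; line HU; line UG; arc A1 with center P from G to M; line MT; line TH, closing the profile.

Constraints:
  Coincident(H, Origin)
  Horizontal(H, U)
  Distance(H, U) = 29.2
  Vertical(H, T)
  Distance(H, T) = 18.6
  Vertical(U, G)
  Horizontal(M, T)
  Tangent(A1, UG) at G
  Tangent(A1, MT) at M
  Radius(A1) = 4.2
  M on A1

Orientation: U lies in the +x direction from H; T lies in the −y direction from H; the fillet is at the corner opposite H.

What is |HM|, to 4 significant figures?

31.16

H is at the origin; HU is horizontal with |HU| = 29.2 and U on the +x side, so U = (29.20, 0.000). H and T share the same x with |HT| = 18.6 and T on the −y side, so T = (0.000, -18.60). The virtual corner opposite H is at (29.20, -18.60). A1 meets UG tangentially, so PG is at right angles to UG and A1 meets MT tangentially, so PM is at right angles to MT, with radius 4.2, so the center P sits 4.2 in from both sides at P = (25.00, -14.40). That places the tangent points at G = (29.20, -14.40) on UG and M = (25.00, -18.60) on MT. Then |HM| = |M − H| = 31.16.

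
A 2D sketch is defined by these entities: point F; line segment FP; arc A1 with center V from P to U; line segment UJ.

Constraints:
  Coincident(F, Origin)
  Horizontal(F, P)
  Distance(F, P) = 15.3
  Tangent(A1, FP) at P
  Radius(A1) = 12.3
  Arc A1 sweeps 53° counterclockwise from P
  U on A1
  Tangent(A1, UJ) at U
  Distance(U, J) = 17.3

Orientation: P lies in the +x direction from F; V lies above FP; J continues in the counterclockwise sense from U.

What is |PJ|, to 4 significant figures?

27.56

On A1, P sits at bearing -90° from V; a 53° counterclockwise sweep puts U at bearing -37°, so U = V + 12.3·(cos -37°, sin -37°) = (25.12, 4.898). The tangent condition forces VU to be normal to UJ, so UJ runs along (−sin -37°, cos -37°); with |UJ| = 17.3, J = (35.53, 18.71). Then |PJ| = |J − P| = 27.56.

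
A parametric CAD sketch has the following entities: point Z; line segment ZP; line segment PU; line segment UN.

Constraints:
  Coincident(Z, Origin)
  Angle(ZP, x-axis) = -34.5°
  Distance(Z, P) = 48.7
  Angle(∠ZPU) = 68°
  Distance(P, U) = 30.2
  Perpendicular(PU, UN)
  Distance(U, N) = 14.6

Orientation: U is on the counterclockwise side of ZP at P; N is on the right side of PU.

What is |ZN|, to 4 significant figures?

60.94

∠ZPU = 68.0°, so PU runs at -34.5° + (180° − 68.0°) = 77.50° from the x-axis; with |PU| = 30.2, U = P + 30.2·(cos 77.50°, sin 77.50°) = (46.67, 1.900). PU ⟂ UN; with |UN| = 14.6 on the right of PU, N = U + 14.6·(0.9763, -0.2164) = (60.93, -1.260). Then |ZN| = |N − Z| = 60.94.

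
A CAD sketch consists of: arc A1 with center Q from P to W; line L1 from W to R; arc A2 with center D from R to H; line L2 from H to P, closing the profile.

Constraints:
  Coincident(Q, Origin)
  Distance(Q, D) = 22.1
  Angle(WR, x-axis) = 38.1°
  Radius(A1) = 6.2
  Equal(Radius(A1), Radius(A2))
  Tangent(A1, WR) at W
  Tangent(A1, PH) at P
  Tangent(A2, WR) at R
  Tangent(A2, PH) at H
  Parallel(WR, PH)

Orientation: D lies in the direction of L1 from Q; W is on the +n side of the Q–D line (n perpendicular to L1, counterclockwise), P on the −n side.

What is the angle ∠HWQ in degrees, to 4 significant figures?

60.70°

The slot axis is L1's direction at 38.1°, so u = (cos 38.1°, sin 38.1°) = (0.7869, 0.6170) and n = (−sin 38.1°, cos 38.1°) = (-0.6170, 0.7869). Q is at the origin and D lies 22.1 along u from Q, so D = 22.1·u = (17.39, 13.64). Tangency of A1 to both parallel lines with radius 6.2 puts W and P at Q ± 6.2·n: W = (-3.826, 4.879), P = (3.826, -4.879). Equal radii place R and H the same way about D: R = D + 6.2·n = (13.57, 18.52), H = D − 6.2·n = (21.22, 8.757). Then cos ∠HWQ = WH·WQ / (|WH||WQ|), giving 60.70°.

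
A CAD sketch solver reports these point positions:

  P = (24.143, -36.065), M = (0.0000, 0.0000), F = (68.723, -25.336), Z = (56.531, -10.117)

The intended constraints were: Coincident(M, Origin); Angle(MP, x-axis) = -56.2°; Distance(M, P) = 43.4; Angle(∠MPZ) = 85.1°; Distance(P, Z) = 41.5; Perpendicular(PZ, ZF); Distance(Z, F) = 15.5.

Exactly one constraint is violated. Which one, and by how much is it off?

Distance(Z, F) = 15.5 — off by 4.00.

M = (0.00, 0.00) ✓; MP at -56.20° ✓; |MP| = 43.40 ✓; ∠MPZ = 85.10° ✓; |PZ| = 41.50 ✓; ∠(PZ, ZF) = 90.00° ✓; |ZF| = 19.50 ✗.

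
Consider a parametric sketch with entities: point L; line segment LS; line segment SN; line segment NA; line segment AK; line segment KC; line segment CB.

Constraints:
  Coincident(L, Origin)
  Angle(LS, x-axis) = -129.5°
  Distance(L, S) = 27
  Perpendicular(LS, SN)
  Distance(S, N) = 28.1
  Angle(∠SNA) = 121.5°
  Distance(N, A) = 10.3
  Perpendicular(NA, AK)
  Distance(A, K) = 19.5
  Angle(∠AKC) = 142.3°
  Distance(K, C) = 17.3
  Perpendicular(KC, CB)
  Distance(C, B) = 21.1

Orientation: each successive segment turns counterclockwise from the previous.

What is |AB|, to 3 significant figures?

34.0

∠AKC = 142.3° gives KC at 147° from the x-axis; with |KC| = 17.3, C = (-6.56, -7.42). KC ⟂ CB, so CB runs at -123°; with |CB| = 21.1, B = (-18.1, -25.1). Then |AB| = |B − A| = 34.0.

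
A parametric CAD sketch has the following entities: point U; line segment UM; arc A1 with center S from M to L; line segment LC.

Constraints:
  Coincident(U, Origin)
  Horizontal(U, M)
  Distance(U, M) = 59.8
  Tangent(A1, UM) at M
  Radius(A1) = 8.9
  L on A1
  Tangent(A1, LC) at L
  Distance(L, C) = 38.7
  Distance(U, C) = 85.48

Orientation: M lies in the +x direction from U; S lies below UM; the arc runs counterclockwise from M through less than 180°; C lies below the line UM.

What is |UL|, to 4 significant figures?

53.79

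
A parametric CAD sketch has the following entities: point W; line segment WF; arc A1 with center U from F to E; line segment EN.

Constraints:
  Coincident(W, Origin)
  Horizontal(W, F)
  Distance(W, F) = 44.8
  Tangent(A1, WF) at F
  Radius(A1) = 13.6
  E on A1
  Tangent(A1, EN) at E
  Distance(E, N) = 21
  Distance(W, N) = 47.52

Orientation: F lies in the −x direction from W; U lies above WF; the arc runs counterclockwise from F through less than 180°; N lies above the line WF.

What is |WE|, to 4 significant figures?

34.26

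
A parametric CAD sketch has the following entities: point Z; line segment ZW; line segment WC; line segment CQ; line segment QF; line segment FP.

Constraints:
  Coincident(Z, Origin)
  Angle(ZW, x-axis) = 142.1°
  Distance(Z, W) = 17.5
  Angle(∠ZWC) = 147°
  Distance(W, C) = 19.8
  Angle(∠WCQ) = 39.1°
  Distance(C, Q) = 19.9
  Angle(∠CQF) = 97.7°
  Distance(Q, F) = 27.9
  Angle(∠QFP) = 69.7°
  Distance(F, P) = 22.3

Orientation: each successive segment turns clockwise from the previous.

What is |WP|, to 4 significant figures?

16.97

∠CQF = 97.7° gives QF at -114.1° from the x-axis; with |QF| = 27.9, F = (-14.77, -6.495). ∠QFP = 69.7° gives FP at 135.6° from the x-axis; with |FP| = 22.3, P = (-30.70, 9.108). Then |WP| = |P − W| = 16.97.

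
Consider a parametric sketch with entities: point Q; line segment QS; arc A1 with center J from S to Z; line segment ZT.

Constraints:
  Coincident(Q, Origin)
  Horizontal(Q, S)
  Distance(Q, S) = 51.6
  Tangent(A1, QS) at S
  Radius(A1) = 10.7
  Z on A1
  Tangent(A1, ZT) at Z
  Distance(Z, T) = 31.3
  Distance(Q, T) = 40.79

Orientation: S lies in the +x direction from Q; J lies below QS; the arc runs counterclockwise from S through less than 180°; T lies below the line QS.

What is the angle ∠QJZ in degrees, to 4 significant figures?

20.41°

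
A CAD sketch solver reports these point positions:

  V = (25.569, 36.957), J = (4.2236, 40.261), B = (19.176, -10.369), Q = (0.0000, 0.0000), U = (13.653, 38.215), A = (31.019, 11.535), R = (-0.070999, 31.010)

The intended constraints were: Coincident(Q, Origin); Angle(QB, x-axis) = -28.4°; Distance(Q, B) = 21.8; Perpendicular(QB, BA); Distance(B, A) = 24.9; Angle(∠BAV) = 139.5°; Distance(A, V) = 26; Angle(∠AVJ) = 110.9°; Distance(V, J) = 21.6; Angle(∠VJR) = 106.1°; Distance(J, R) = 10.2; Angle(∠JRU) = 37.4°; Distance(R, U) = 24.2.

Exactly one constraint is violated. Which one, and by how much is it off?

Distance(R, U) = 24.2 — off by 8.70.

Q = (0.00, 0.00) ✓; QB at -28.40° ✓; |QB| = 21.80 ✓; ∠(QB, BA) = 90.00° ✓; |BA| = 24.90 ✓; ∠BAV = 139.5° ✓; |AV| = 26.00 ✓; ∠AVJ = 110.9° ✓; |VJ| = 21.60 ✓; ∠VJR = 106.1° ✓; |JR| = 10.20 ✓; ∠JRU = 37.40° ✓; |RU| = 15.50 ✗.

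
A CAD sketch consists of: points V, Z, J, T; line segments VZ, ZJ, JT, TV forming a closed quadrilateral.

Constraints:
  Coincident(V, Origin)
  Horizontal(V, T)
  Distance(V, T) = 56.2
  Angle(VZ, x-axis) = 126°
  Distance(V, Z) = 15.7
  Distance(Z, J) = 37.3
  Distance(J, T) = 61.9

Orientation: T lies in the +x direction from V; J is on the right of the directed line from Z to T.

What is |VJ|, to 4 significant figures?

23.70

Checks: |ZJ| = 37.30 ✓; |JT| = 61.90 ✓.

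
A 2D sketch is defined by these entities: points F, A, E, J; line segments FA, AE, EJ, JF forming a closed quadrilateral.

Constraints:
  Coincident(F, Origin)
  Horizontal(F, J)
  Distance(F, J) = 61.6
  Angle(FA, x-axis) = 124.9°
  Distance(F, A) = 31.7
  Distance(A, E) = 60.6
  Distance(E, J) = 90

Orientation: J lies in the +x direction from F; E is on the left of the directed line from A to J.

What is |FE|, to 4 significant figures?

78.28

Checks: |AE| = 60.60 ✓; |EJ| = 90.00 ✓.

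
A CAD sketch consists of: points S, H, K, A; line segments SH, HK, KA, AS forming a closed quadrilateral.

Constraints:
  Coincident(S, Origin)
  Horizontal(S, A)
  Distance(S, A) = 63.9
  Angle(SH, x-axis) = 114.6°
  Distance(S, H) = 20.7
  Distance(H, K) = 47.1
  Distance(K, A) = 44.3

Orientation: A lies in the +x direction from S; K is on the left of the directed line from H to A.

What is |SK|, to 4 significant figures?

49.63

Checks: |HK| = 47.10 ✓; |KA| = 44.30 ✓.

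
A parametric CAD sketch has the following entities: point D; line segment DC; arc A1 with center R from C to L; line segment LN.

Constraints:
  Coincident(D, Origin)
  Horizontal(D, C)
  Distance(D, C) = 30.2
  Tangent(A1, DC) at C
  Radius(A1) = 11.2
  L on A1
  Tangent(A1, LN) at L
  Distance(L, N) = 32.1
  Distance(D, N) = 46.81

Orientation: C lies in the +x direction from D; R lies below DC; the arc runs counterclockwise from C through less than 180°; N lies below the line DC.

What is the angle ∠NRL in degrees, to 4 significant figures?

70.77°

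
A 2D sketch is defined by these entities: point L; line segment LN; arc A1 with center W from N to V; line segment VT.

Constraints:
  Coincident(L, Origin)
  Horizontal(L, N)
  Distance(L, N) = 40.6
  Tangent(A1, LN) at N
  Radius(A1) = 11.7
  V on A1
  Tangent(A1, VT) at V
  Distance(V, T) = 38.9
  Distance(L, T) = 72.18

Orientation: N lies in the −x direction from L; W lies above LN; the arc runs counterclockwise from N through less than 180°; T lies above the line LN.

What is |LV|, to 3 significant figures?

35.5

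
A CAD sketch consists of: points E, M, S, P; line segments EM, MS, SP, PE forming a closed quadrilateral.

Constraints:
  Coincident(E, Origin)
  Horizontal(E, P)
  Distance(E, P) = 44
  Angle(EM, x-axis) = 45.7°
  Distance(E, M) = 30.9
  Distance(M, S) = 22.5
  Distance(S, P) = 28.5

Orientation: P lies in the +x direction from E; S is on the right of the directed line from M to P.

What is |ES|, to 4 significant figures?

15.51

Checks: |MS| = 22.50 ✓; |SP| = 28.50 ✓.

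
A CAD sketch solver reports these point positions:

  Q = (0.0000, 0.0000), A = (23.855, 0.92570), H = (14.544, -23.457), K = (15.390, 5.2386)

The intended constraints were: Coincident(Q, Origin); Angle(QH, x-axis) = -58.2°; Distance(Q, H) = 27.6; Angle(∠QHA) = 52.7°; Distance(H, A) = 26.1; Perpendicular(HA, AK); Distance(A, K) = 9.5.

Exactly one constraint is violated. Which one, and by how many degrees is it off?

Perpendicular(HA, AK) — off by 6.10°.

Q = (0.00, 0.00) ✓; QH at -58.20° ✓; |QH| = 27.60 ✓; ∠QHA = 52.70° ✓; |HA| = 26.10 ✓; ∠(HA, AK) = 83.90° ✗; |AK| = 9.500 ✓.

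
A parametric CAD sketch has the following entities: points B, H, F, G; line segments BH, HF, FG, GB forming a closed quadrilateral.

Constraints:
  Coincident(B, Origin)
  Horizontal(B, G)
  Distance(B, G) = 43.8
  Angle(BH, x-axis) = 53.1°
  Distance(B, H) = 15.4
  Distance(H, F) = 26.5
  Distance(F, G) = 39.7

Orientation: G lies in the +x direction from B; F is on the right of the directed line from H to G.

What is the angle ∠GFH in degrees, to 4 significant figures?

63.69°

B is at the origin; B and G share the same y with |BG| = 43.8 and G in +x, so G = (43.8, 0). BH runs at 53.1° with |BH| = 15.4, so H = (9.246, 12.32). F is determined by |HF| = 26.5 and |FG| = 39.7 together: it lies at the intersection of circle(H, 26.5) and circle(G, 39.7). With |HG| = 36.68, the foot of the radical line on HG is 6.430 from H and the perpendicular offset is √(26.5² − 6.430²) = 25.71. Taking the right-of-HG solution: F = (6.673, -14.06).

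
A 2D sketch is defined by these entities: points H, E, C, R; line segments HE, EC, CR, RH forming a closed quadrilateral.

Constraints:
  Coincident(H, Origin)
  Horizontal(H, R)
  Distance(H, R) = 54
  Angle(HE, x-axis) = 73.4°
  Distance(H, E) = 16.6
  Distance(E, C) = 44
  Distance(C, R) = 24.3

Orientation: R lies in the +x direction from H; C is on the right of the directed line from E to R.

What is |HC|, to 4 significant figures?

38.71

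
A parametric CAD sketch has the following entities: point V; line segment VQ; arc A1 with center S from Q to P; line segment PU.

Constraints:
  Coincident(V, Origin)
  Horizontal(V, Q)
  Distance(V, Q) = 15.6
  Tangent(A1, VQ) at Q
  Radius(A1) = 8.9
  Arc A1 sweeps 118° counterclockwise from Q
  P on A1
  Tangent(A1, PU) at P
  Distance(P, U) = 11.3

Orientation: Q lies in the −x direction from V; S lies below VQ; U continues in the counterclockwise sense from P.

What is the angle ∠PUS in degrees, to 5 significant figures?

38.224°

V is at the origin; VQ is horizontal with |VQ| = 15.6 and Q on the −x side, so Q = (-15.600, 0.0000). Since A1 is tangent to VQ there, SQ ⟂ VQ, so S = Q + (0, -8.9) = (-15.600, -8.9000). On A1, Q sits at bearing 90° from S; a 118° counterclockwise sweep puts P at bearing 208°, so P = S + 8.9·(cos 208°, sin 208°) = (-23.458, -13.078). Since A1 is tangent to PU there, SP ⟂ PU, so PU runs along (−sin 208°, cos 208°); with |PU| = 11.3, U = (-18.153, -23.056). Then cos ∠PUS = UP·US / (|UP||US|), giving 38.224°.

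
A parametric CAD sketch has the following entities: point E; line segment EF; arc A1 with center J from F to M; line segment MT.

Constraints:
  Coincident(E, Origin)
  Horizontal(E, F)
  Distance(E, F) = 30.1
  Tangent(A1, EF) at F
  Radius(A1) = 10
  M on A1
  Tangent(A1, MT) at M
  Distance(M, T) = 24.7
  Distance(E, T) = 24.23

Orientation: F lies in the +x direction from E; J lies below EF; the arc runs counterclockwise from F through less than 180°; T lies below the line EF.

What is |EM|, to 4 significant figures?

22.57

Checks: ∠(JF, FE) = 90.00° ✓; |JM| = 10.00 ✓; ∠(JM, MT) = 90.00° ✓; |MT| = 24.70 ✓; |ET| = 24.23 ✓.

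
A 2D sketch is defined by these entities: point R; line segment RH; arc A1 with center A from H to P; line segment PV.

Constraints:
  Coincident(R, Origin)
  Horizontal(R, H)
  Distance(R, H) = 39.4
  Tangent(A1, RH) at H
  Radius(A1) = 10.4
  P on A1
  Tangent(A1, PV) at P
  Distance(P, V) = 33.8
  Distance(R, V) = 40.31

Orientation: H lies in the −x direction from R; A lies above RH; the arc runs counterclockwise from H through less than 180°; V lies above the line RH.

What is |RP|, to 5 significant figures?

30.537

Checks: |AP| = 10.40 ✓; ∠(AP, PV) = 90.00° ✓; |PV| = 33.80 ✓; |RV| = 40.31 ✓.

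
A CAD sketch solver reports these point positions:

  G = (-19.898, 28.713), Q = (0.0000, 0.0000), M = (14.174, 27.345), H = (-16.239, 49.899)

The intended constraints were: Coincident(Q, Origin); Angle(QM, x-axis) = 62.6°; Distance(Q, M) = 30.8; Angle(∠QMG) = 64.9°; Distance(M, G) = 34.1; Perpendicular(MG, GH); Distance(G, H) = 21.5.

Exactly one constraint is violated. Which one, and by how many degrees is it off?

Perpendicular(MG, GH) — off by 7.50°.

Q = (0.00, 0.00) ✓; QM at 62.60° ✓; |QM| = 30.80 ✓; ∠QMG = 64.90° ✓; |MG| = 34.10 ✓; ∠(MG, GH) = 97.50° ✗; |GH| = 21.50 ✓.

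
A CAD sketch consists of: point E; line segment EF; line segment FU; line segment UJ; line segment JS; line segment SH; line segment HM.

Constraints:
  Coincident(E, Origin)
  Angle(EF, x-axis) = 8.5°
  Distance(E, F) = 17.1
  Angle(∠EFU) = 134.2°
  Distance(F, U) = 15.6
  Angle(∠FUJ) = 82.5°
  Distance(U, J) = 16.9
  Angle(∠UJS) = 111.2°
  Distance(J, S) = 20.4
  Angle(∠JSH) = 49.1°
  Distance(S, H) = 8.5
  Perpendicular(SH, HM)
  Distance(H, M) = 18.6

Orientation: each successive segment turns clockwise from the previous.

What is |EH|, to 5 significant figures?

9.5465

∠UJS = 111.2° gives JS at 156.40° from the x-axis; with |JS| = 20.4, S = (-1.2806, -10.751). ∠JSH = 49.1° gives SH at 25.500° from the x-axis; with |SH| = 8.5, H = (6.3914, -7.0912). Then |EH| = |H − E| = 9.5465.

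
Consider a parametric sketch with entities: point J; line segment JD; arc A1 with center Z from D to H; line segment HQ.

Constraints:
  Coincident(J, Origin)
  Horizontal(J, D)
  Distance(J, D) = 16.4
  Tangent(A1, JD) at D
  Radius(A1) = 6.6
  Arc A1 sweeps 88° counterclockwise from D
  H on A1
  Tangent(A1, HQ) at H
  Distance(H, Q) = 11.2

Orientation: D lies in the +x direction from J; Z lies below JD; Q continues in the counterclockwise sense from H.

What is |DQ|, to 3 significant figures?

18.9

On A1, D sits at bearing 90° from Z; an 88° counterclockwise sweep puts H at bearing 178°, so H = Z + 6.6·(cos 178°, sin 178°) = (9.80, -6.37). The tangent condition forces ZH to be normal to HQ, so HQ runs along (−sin 178°, cos 178°); with |HQ| = 11.2, Q = (9.41, -17.6). Then |DQ| = |Q − D| = 18.9.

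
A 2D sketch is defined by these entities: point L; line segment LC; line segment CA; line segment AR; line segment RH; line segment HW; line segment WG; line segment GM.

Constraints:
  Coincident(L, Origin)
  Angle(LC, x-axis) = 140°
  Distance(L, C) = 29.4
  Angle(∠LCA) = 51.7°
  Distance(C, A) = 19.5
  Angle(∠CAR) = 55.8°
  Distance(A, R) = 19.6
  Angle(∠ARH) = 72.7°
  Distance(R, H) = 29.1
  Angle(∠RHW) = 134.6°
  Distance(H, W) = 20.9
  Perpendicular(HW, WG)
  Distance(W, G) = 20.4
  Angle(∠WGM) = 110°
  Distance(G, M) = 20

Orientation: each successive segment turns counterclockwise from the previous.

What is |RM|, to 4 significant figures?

23.46

L is at the origin; LC runs at 140.0° with length 29.4, so C = (-22.52, 18.90). ∠LCA = 51.7° gives CA at -91.70° from the x-axis; with |CA| = 19.5, A = (-23.10, -0.5935). ∠CAR = 55.8° gives AR at 32.50° from the x-axis; with |AR| = 19.6, R = (-6.570, 9.938). ∠ARH = 72.7° gives RH at 139.8° from the x-axis; with |RH| = 29.1, H = (-28.80, 28.72). ∠RHW = 134.6° gives HW at -174.8° from the x-axis; with |HW| = 20.9, W = (-49.61, 26.83). The perpendicularity gives WG at right angles to HW, so WG runs at -84.80°; with |WG| = 20.4, G = (-47.76, 6.510). ∠WGM = 110.0° gives GM at -14.80° from the x-axis; with |GM| = 20.0, M = (-28.42, 1.401). Then |RM| = |M − R| = 23.46.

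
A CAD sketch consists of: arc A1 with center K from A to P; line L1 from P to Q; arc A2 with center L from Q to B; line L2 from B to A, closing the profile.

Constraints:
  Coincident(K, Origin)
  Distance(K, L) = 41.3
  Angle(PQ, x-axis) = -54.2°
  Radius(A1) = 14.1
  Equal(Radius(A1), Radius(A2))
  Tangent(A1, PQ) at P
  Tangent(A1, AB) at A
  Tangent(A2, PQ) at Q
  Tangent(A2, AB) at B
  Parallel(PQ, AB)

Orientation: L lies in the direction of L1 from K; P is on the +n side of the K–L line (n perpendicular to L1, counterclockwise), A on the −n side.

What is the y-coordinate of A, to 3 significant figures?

-8.25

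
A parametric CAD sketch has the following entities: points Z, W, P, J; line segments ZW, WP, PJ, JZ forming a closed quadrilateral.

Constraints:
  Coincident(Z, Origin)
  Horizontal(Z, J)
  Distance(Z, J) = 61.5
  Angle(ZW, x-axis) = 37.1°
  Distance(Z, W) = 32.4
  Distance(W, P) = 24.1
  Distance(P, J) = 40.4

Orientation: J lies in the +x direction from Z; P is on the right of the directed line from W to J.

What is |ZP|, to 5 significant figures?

21.707

Checks: |WP| = 24.10 ✓; |PJ| = 40.40 ✓.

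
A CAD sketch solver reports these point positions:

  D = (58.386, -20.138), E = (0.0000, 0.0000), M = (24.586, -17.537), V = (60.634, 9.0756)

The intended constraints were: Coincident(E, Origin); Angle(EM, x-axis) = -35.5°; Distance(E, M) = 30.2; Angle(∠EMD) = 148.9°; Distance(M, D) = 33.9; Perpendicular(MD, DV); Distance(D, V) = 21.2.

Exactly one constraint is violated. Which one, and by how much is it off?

Distance(D, V) = 21.2 — off by 8.10.

E = (0.00, 0.00) ✓; EM at -35.50° ✓; |EM| = 30.20 ✓; ∠EMD = 148.9° ✓; |MD| = 33.90 ✓; ∠(MD, DV) = 90.00° ✓; |DV| = 29.30 ✗.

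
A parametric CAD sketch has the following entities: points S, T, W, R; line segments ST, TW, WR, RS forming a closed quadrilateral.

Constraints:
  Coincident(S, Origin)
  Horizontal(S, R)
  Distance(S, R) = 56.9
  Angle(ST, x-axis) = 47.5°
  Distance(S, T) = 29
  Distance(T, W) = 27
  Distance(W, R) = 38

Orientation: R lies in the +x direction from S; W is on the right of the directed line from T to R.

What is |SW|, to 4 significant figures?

20.12

S is at the origin; S and R share the same y with |SR| = 56.9 and R in +x, so R = (56.9, 0). ST runs at 47.5° with |ST| = 29.0, so T = (19.59, 21.38). W is determined by |TW| = 27.0 and |WR| = 38.0 together: it lies at the intersection of circle(T, 27.0) and circle(R, 38.0). With |TR| = 43.00, the foot of the radical line on TR is 13.19 from T and the perpendicular offset is √(27.0² − 13.19²) = 23.56. Taking the right-of-TR solution: W = (19.32, -5.618).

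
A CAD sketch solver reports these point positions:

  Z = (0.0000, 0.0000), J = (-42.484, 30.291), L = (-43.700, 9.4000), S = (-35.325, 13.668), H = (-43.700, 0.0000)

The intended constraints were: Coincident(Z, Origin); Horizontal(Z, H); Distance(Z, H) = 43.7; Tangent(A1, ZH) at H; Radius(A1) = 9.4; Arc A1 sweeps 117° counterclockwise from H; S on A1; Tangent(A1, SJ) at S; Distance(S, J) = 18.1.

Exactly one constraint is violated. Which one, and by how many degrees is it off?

Tangent(A1, SJ) at S — off by 3.70°.

Z = (0.00, 0.00) ✓; Z.y = 0.00, H.y = 0.00 ✓; |ZH| = 43.70 ✓; ∠(LH, HZ) = 90.00° ✓; |LH| = 9.400 ✓; bearing(L→S) − bearing(L→H) = 117.0° ✓; |LS| = 9.400 ✓; ∠(LS, SJ) = 93.70° ✗; |SJ| = 18.10 ✓.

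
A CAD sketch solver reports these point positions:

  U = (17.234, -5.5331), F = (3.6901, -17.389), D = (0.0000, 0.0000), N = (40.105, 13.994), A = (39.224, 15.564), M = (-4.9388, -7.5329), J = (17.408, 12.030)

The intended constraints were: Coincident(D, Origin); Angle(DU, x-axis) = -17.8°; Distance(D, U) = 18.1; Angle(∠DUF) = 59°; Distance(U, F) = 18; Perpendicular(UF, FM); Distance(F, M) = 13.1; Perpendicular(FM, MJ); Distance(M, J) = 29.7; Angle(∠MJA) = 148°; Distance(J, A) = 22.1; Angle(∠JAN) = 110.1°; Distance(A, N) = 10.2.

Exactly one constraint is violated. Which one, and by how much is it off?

Distance(A, N) = 10.2 — off by 8.40.

D = (0.00, 0.00) ✓; DU at -17.80° ✓; |DU| = 18.10 ✓; ∠DUF = 59.00° ✓; |UF| = 18.00 ✓; ∠(UF, FM) = 90.00° ✓; |FM| = 13.10 ✓; ∠(FM, MJ) = 90.00° ✓; |MJ| = 29.70 ✓; ∠MJA = 148.0° ✓; |JA| = 22.10 ✓; ∠JAN = 110.1° ✓; |AN| = 1.800 ✗.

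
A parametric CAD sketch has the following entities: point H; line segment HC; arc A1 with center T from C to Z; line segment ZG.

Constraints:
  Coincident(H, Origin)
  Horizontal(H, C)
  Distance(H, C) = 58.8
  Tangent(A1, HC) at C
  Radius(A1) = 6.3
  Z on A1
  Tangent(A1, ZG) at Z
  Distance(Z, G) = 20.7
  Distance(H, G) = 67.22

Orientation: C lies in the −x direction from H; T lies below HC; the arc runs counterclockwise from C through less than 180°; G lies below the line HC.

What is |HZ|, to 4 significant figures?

65.42

Checks: |TZ| = 6.300 ✓; ∠(TZ, ZG) = 90.00° ✓; |ZG| = 20.70 ✓; |HG| = 67.22 ✓.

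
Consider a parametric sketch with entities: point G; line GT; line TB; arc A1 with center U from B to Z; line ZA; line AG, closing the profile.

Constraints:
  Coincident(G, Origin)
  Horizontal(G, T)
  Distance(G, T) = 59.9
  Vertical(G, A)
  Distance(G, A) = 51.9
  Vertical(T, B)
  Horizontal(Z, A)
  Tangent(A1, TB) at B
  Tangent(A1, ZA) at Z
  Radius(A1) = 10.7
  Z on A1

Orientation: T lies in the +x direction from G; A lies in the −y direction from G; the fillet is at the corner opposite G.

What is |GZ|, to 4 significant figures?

71.51

G is at the origin; GT is horizontal with |GT| = 59.9 and T on the +x side, so T = (59.90, 0.000). GA is vertical with |GA| = 51.9 and A on the −y side, so A = (0.000, -51.90). The virtual corner opposite G is at (59.90, -51.90). Since A1 is tangent to TB there, UB ⟂ TB and A1 meets ZA tangentially, so UZ is at right angles to ZA, with radius 10.7, so the center U sits 10.7 in from both sides at U = (49.20, -41.20). That places the tangent points at B = (59.90, -41.20) on TB and Z = (49.20, -51.90) on ZA. Then |GZ| = |Z − G| = 71.51.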